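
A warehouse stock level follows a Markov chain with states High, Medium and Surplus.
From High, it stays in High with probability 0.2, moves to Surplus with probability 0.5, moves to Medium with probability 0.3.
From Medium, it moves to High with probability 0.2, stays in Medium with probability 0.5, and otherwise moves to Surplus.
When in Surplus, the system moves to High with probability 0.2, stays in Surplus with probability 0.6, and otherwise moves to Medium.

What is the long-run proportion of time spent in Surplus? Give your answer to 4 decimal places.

Let the stationary distribution be π with π = πP and π_1 + π_2 + π_3 = 1.
π_1 = 0.2·π_1 + 0.2·π_2 + 0.2·π_3
π_2 = 0.3·π_1 + 0.5·π_2 + 0.2·π_3
Solving with the normalization constraint gives π = (0.2000, 0.3143, 0.4857).
So the stationary probability of Surplus is 0.4857.

0.4857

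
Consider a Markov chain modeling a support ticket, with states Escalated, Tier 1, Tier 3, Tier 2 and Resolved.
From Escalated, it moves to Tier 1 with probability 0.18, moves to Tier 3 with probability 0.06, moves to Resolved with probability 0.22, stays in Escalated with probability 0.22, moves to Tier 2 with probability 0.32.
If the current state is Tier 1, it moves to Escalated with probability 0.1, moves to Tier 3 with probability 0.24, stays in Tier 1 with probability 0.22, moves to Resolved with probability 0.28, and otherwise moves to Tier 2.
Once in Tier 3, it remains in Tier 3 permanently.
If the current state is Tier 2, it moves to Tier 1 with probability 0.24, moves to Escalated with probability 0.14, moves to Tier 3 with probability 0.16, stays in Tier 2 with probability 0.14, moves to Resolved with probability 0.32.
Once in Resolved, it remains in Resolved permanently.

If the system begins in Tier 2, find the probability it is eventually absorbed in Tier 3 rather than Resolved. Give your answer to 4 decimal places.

Let h(s) be the probability of absorption at Tier 3 starting from transient state s. Then h(Tier 3) = 1 and h(Resolved) = 0. By first-step analysis:
h(Escalated) = 0.22·h(Escalated) + 0.18·h(Tier 1) + 0.06·1 + 0.32·h(Tier 2) + 0.22·0
h(Tier 1) = 0.1·h(Escalated) + 0.22·h(Tier 1) + 0.24·1 + 0.16·h(Tier 2) + 0.28·0
h(Tier 2) = 0.14·h(Escalated) + 0.24·h(Tier 1) + 0.16·1 + 0.14·h(Tier 2) + 0.32·0
Solving: h(Escalated) = 0.3203, h(Tier 1) = 0.4218, h(Tier 2) = 0.3559.
Starting from Tier 2, the probability is 0.3559.

0.3559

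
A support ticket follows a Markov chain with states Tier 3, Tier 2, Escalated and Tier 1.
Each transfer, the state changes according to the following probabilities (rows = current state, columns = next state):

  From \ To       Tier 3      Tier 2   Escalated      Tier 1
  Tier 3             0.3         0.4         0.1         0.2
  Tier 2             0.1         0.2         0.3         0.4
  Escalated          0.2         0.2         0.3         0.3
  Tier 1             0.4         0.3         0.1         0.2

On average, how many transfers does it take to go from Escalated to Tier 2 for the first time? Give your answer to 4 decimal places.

Let t(s) be the expected number of transfers to first reach Tier 2 from state s, with t(Tier 2) = 0. Conditioning on the first transfer:
t(Tier 3) = 1 + 0.3·t(Tier 3) + 0.1·t(Escalated) + 0.2·t(Tier 1)
t(Escalated) = 1 + 0.2·t(Tier 3) + 0.3·t(Escalated) + 0.3·t(Tier 1)
t(Tier 1) = 1 + 0.4·t(Tier 3) + 0.1·t(Escalated) + 0.2·t(Tier 1)
Solving: t(Tier 3) = 2.8269, t(Escalated) = 3.5689, t(Tier 1) = 3.1095.
Expected transfers from Escalated to Tier 2: 3.5689.

3.5689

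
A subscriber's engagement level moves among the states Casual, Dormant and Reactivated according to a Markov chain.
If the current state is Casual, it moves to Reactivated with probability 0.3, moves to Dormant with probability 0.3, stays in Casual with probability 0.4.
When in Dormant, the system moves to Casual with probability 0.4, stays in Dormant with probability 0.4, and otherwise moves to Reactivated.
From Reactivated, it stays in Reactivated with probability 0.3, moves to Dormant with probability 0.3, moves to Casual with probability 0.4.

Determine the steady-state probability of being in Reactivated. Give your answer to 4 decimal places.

Let the stationary distribution be π with π = πP and π_1 + π_2 + π_3 = 1.
π_1 = 0.4·π_1 + 0.4·π_2 + 0.4·π_3
π_2 = 0.3·π_1 + 0.4·π_2 + 0.3·π_3
Solving with the normalization constraint gives π = (0.4000, 0.3333, 0.2667).
So the stationary probability of Reactivated is 0.2667.

0.2667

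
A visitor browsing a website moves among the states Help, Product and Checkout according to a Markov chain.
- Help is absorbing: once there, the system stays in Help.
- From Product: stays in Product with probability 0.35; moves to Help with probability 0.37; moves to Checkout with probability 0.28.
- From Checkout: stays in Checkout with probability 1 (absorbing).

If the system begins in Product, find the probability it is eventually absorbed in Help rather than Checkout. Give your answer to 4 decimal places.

0.5692

Let h(s) be the probability of absorption at Help starting from transient state s. Then h(Help) = 1 and h(Checkout) = 0. By first-step analysis:
h(Product) = 0.37·1 + 0.35·h(Product) + 0.28·0
Solving: h(Product) = 0.5692.
Starting from Product, the probability is 0.5692.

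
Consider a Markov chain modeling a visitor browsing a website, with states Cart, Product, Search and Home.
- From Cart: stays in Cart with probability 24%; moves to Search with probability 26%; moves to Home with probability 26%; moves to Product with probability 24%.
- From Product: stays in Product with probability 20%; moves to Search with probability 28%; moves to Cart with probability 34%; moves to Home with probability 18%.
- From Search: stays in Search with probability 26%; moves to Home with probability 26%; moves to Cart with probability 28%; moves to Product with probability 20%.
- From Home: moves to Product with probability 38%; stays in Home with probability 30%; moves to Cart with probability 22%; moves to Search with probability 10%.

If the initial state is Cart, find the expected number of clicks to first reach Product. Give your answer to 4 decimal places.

3.7140

Let t(s) be the expected number of clicks to first reach Product from state s, with t(Product) = 0. Conditioning on the first click:
t(Cart) = 1 + 0.24·t(Cart) + 0.26·t(Search) + 0.26·t(Home)
t(Search) = 1 + 0.28·t(Cart) + 0.26·t(Search) + 0.26·t(Home)
t(Home) = 1 + 0.22·t(Cart) + 0.1·t(Search) + 0.3·t(Home)
Solving: t(Cart) = 3.7140, t(Search) = 3.8626, t(Home) = 3.1476.
Expected clicks from Cart to Product: 3.7140.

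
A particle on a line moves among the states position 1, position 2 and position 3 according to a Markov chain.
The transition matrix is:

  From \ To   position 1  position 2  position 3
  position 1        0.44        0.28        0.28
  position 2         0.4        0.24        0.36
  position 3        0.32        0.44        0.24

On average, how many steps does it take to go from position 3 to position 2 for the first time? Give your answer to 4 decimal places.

Let t(s) be the expected number of steps to first reach position 2 from state s, with t(position 2) = 0. Conditioning on the first step:
t(position 1) = 1 + 0.44·t(position 1) + 0.28·t(position 3)
t(position 3) = 1 + 0.32·t(position 1) + 0.24·t(position 3)
Solving: t(position 1) = 3.0952, t(position 3) = 2.6190.
Expected steps from position 3 to position 2: 2.6190.

2.6190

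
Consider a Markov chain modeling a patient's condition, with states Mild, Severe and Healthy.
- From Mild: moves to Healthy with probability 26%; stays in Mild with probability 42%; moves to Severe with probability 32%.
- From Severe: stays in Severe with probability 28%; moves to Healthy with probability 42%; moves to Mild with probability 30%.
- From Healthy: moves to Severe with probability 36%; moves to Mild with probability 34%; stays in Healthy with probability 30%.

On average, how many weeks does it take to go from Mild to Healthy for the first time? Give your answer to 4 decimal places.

Let t(s) be the expected number of weeks to first reach Healthy from state s, with t(Healthy) = 0. Conditioning on the first week:
t(Mild) = 1 + 0.42·t(Mild) + 0.32·t(Severe)
t(Severe) = 1 + 0.3·t(Mild) + 0.28·t(Severe)
Solving: t(Mild) = 3.2338, t(Severe) = 2.7363.
Expected weeks from Mild to Healthy: 3.2338.

3.2338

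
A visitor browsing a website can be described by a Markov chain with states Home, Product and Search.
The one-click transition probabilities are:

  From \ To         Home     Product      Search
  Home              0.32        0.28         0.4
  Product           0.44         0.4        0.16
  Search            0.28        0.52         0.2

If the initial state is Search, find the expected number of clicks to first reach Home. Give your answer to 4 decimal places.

Let t(s) be the expected number of clicks to first reach Home from state s, with t(Home) = 0. Conditioning on the first click:
t(Product) = 1 + 0.4·t(Product) + 0.16·t(Search)
t(Search) = 1 + 0.52·t(Product) + 0.2·t(Search)
Solving: t(Product) = 2.4194, t(Search) = 2.8226.
Expected clicks from Search to Home: 2.8226.

2.8226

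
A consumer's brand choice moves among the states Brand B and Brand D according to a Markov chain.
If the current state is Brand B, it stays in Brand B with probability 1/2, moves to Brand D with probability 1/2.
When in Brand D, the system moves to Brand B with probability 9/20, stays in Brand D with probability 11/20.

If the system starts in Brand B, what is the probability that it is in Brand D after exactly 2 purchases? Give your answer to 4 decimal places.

Sum over the intermediate state after 1 purchase:
P = P(Brand B→Brand B)·P(Brand B→Brand D) + P(Brand B→Brand D)·P(Brand D→Brand D)
  = 0.5×0.5 + 0.5×0.55
  = 0.2500 + 0.2750 = 0.5250

0.5250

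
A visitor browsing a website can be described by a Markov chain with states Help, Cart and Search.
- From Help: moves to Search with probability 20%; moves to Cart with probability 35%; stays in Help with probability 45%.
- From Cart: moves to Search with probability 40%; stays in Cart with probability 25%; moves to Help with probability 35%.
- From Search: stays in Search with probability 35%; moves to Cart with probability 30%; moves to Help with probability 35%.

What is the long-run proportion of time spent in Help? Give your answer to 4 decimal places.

0.3889

Let the stationary distribution be π with π = πP and π_1 + π_2 + π_3 = 1.
π_1 = 0.45·π_1 + 0.35·π_2 + 0.35·π_3
π_2 = 0.35·π_1 + 0.25·π_2 + 0.3·π_3
Solving with the normalization constraint gives π = (0.3889, 0.3042, 0.3069).
So the stationary probability of Help is 0.3889.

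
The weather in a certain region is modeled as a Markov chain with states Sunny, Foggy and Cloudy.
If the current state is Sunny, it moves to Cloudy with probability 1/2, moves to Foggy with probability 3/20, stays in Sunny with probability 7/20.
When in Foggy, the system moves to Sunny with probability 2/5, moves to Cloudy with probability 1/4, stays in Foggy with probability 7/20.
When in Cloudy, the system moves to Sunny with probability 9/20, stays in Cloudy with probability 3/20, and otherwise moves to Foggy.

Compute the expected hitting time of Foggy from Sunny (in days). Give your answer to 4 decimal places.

4.1221

Let t(s) be the expected number of days to first reach Foggy from state s, with t(Foggy) = 0. Conditioning on the first day:
t(Sunny) = 1 + 0.35·t(Sunny) + 0.5·t(Cloudy)
t(Cloudy) = 1 + 0.45·t(Sunny) + 0.15·t(Cloudy)
Solving: t(Sunny) = 4.1221, t(Cloudy) = 3.3588.
Expected days from Sunny to Foggy: 4.1221.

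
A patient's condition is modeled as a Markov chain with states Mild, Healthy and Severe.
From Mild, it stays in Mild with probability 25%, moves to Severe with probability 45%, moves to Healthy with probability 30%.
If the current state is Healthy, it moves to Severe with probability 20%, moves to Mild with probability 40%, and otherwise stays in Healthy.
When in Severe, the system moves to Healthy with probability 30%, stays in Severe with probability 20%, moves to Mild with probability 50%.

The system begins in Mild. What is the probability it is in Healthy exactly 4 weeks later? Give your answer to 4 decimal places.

Propagate the distribution vector 4 weeks from Mild.
After 0 weeks: (1.0000, 0.0000, 0.0000)
After 1 week: (0.2500, 0.3000, 0.4500)
After 2 weeks: (0.4075, 0.3300, 0.2625)
After 3 weeks: (0.3651, 0.3330, 0.3019)
After 4 weeks: (0.3754, 0.3333, 0.2913)
P(in Healthy after 4 weeks) = 0.3333

0.3333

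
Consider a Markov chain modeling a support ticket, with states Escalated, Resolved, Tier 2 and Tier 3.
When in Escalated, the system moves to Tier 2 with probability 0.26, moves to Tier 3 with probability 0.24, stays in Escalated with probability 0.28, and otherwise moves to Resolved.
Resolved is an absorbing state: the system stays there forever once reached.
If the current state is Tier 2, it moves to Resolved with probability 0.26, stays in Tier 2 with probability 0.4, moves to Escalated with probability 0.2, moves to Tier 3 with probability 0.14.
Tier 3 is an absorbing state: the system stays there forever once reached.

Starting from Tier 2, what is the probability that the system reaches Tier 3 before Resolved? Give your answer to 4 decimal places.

0.3916

Let h(s) be the probability of absorption at Tier 3 starting from transient state s. Then h(Tier 3) = 1 and h(Resolved) = 0. By first-step analysis:
h(Escalated) = 0.28·h(Escalated) + 0.22·0 + 0.26·h(Tier 2) + 0.24·1
h(Tier 2) = 0.2·h(Escalated) + 0.26·0 + 0.4·h(Tier 2) + 0.14·1
Solving: h(Escalated) = 0.4747, h(Tier 2) = 0.3916.
Starting from Tier 2, the probability is 0.3916.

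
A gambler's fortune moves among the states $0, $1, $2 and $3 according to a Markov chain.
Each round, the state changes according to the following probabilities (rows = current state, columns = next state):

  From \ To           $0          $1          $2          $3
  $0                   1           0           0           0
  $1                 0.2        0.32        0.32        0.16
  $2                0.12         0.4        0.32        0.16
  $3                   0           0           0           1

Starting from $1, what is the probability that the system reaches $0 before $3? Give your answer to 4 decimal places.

0.5215

Let h(s) be the probability of absorption at $0 starting from transient state s. Then h($0) = 1 and h($3) = 0. By first-step analysis:
h($1) = 0.2·1 + 0.32·h($1) + 0.32·h($2) + 0.16·0
h($2) = 0.12·1 + 0.4·h($1) + 0.32·h($2) + 0.16·0
Solving: h($1) = 0.5215, h($2) = 0.4833.
Starting from $1, the probability is 0.5215.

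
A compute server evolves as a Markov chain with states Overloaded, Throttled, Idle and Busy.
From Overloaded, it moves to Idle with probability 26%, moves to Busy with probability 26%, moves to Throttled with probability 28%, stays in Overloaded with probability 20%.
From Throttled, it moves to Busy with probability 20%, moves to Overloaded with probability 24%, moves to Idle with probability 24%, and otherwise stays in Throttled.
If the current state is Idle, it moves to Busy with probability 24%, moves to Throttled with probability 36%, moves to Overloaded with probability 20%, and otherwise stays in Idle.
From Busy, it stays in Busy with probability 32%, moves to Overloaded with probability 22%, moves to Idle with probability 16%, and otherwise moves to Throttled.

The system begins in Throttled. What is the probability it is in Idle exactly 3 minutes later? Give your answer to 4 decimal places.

0.2157

Propagate the distribution vector 3 minutes from Throttled.
After 0 minutes: (0.0000, 1.0000, 0.0000, 0.0000)
After 1 minute: (0.2400, 0.3200, 0.2400, 0.2000)
After 2 minutes: (0.2168, 0.3160, 0.2192, 0.2480)
After 3 minutes: (0.2176, 0.3151, 0.2157, 0.2515)
P(in Idle after 3 minutes) = 0.2157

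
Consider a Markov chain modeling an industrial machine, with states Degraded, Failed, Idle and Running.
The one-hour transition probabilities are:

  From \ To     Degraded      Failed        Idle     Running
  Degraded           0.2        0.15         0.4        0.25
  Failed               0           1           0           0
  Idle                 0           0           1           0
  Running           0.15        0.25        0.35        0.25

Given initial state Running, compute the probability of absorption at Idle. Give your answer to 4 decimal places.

0.6044

Let h(s) be the probability of absorption at Idle starting from transient state s. Then h(Idle) = 1 and h(Failed) = 0. By first-step analysis:
h(Degraded) = 0.2·h(Degraded) + 0.15·0 + 0.4·1 + 0.25·h(Running)
h(Running) = 0.15·h(Degraded) + 0.25·0 + 0.35·1 + 0.25·h(Running)
Solving: h(Degraded) = 0.6889, h(Running) = 0.6044.
Starting from Running, the probability is 0.6044.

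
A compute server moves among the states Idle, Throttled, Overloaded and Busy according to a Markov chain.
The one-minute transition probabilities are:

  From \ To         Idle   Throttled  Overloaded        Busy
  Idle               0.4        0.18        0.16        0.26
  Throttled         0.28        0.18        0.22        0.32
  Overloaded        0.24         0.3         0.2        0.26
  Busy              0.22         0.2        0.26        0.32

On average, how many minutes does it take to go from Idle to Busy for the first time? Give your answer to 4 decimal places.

Let t(s) be the expected number of minutes to first reach Busy from state s, with t(Busy) = 0. Conditioning on the first minute:
t(Idle) = 1 + 0.4·t(Idle) + 0.18·t(Throttled) + 0.16·t(Overloaded)
t(Throttled) = 1 + 0.28·t(Idle) + 0.18·t(Throttled) + 0.22·t(Overloaded)
t(Overloaded) = 1 + 0.24·t(Idle) + 0.3·t(Throttled) + 0.2·t(Overloaded)
Solving: t(Idle) = 3.6752, t(Throttled) = 3.4531, t(Overloaded) = 3.6475.
Expected minutes from Idle to Busy: 3.6752.

3.6752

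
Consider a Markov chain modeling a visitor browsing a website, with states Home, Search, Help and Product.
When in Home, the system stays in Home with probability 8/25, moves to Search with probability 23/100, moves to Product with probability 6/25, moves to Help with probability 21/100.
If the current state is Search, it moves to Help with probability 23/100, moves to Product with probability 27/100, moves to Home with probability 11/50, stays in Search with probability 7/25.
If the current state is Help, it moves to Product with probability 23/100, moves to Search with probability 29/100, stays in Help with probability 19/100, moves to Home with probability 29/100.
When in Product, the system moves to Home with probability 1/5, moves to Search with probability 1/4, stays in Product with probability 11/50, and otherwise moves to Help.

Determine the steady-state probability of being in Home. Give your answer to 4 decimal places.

0.2577

Let the stationary distribution be π with π = πP and π_1 + π_2 + π_3 + π_4 = 1.
π_1 = 0.32·π_1 + 0.22·π_2 + 0.29·π_3 + 0.2·π_4
π_2 = 0.23·π_1 + 0.28·π_2 + 0.29·π_3 + 0.25·π_4
π_3 = 0.21·π_1 + 0.23·π_2 + 0.19·π_3 + 0.33·π_4
Solving with the normalization constraint gives π = (0.2577, 0.2623, 0.2393, 0.2407).
So the stationary probability of Home is 0.2577.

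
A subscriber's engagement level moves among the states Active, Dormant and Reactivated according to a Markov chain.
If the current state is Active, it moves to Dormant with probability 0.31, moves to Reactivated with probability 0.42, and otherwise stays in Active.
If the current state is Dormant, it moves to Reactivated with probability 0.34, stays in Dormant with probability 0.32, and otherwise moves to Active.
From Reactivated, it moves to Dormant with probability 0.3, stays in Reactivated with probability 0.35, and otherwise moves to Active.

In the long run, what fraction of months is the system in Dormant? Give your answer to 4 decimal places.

Let the stationary distribution be π with π = πP and π_1 + π_2 + π_3 = 1.
π_1 = 0.27·π_1 + 0.34·π_2 + 0.35·π_3
π_2 = 0.31·π_1 + 0.32·π_2 + 0.3·π_3
Solving with the normalization constraint gives π = (0.3212, 0.3094, 0.3694).
So the stationary probability of Dormant is 0.3094.

0.3094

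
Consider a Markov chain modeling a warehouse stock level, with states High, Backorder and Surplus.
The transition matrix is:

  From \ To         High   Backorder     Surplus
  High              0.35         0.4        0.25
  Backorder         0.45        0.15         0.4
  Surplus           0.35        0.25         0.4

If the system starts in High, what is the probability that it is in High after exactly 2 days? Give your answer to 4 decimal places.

0.3900

Sum over the intermediate state after 1 day:
P = P(High→High)·P(High→High) + P(High→Backorder)·P(Backorder→High) + P(High→Surplus)·P(Surplus→High)
  = 0.35×0.35 + 0.4×0.45 + 0.25×0.35
  = 0.1225 + 0.1800 + 0.0875 = 0.3900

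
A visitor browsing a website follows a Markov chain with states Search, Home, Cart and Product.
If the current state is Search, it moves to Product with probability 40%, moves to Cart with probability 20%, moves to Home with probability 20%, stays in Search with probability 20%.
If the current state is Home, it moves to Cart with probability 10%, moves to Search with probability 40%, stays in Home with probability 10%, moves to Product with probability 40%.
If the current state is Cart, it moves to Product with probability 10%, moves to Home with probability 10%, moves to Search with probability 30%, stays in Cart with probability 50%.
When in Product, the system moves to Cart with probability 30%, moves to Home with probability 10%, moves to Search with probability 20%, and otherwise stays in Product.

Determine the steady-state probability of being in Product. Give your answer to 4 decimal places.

0.3065

Let the stationary distribution be π with π = πP and π_1 + π_2 + π_3 + π_4 = 1.
π_1 = 0.2·π_1 + 0.4·π_2 + 0.3·π_3 + 0.2·π_4
π_2 = 0.2·π_1 + 0.1·π_2 + 0.1·π_3 + 0.1·π_4
π_3 = 0.2·π_1 + 0.1·π_2 + 0.5·π_3 + 0.3·π_4
Solving with the normalization constraint gives π = (0.2563, 0.1256, 0.3116, 0.3065).
So the stationary probability of Product is 0.3065.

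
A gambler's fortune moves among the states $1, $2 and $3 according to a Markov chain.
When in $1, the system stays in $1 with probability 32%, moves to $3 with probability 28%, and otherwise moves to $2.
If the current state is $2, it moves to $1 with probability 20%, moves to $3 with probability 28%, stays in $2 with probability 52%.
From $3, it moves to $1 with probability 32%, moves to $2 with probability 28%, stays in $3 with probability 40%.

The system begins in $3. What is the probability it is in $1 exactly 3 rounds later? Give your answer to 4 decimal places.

0.2737

Propagate the distribution vector 3 rounds from $3.
After 0 rounds: (0.0000, 0.0000, 1.0000)
After 1 round: (0.3200, 0.2800, 0.4000)
After 2 rounds: (0.2864, 0.3856, 0.3280)
After 3 rounds: (0.2737, 0.4069, 0.3194)
P(in $1 after 3 rounds) = 0.2737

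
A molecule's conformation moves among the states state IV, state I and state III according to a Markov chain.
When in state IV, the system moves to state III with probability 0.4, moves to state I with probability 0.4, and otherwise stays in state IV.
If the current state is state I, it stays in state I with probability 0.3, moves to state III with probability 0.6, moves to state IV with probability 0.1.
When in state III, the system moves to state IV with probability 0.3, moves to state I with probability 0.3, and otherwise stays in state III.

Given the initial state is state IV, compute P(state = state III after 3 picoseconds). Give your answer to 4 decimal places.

0.4640

Propagate the distribution vector 3 picoseconds from state IV.
After 0 picoseconds: (1.0000, 0.0000, 0.0000)
After 1 picosecond: (0.2000, 0.4000, 0.4000)
After 2 picoseconds: (0.2000, 0.3200, 0.4800)
After 3 picoseconds: (0.2160, 0.3200, 0.4640)
P(in state III after 3 picoseconds) = 0.4640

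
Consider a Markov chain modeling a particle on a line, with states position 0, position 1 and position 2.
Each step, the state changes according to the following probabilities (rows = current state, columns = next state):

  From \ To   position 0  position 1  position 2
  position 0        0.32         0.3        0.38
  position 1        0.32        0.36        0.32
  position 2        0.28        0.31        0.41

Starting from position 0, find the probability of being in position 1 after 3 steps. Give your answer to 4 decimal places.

0.3230

Propagate the distribution vector 3 steps from position 0.
After 0 steps: (1.0000, 0.0000, 0.0000)
After 1 step: (0.3200, 0.3000, 0.3800)
After 2 steps: (0.3048, 0.3218, 0.3734)
After 3 steps: (0.3051, 0.3230, 0.3719)
P(in position 1 after 3 steps) = 0.3230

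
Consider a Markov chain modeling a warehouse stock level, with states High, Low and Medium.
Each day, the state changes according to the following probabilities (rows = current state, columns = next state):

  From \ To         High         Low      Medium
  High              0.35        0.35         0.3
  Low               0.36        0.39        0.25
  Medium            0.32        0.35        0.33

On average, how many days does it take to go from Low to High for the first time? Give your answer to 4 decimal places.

2.8643

Let t(s) be the expected number of days to first reach High from state s, with t(High) = 0. Conditioning on the first day:
t(Low) = 1 + 0.39·t(Low) + 0.25·t(Medium)
t(Medium) = 1 + 0.35·t(Low) + 0.33·t(Medium)
Solving: t(Low) = 2.8643, t(Medium) = 2.9888.
Expected days from Low to High: 2.8643.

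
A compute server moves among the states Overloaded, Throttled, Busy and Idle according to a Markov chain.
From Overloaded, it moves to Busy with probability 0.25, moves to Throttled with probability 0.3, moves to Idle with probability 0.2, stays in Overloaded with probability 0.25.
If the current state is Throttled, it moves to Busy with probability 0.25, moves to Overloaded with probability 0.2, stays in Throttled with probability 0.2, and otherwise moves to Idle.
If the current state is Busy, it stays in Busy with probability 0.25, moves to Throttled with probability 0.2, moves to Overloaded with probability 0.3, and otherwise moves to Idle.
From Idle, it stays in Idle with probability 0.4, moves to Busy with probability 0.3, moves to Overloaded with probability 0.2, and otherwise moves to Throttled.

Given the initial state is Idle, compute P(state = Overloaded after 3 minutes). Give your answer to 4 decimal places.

0.2390

Propagate the distribution vector 3 minutes from Idle.
After 0 minutes: (0.0000, 0.0000, 0.0000, 1.0000)
After 1 minute: (0.2000, 0.1000, 0.3000, 0.4000)
After 2 minutes: (0.2400, 0.1800, 0.2700, 0.3100)
After 3 minutes: (0.2390, 0.1930, 0.2655, 0.3025)
P(in Overloaded after 3 minutes) = 0.2390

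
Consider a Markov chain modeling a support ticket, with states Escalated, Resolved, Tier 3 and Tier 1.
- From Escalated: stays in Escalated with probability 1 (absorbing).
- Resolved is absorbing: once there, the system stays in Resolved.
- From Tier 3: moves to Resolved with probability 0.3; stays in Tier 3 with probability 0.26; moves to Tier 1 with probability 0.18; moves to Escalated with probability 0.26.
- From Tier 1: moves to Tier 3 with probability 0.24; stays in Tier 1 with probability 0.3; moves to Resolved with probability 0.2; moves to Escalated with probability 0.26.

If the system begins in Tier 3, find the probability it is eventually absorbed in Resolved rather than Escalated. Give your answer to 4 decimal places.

Let h(s) be the probability of absorption at Resolved starting from transient state s. Then h(Resolved) = 1 and h(Escalated) = 0. By first-step analysis:
h(Tier 3) = 0.26·0 + 0.3·1 + 0.26·h(Tier 3) + 0.18·h(Tier 1)
h(Tier 1) = 0.26·0 + 0.2·1 + 0.24·h(Tier 3) + 0.3·h(Tier 1)
Solving: h(Tier 3) = 0.5181, h(Tier 1) = 0.4634.
Starting from Tier 3, the probability is 0.5181.

0.5181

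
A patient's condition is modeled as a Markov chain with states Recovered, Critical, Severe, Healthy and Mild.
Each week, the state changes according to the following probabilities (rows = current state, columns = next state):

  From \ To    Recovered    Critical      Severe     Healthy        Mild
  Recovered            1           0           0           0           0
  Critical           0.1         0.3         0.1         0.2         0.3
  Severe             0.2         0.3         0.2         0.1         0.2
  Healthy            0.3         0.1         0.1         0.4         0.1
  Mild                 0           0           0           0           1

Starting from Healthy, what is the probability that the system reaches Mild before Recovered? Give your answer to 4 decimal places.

Let h(s) be the probability of absorption at Mild starting from transient state s. Then h(Mild) = 1 and h(Recovered) = 0. By first-step analysis:
h(Critical) = 0.1·0 + 0.3·h(Critical) + 0.1·h(Severe) + 0.2·h(Healthy) + 0.3·1
h(Severe) = 0.2·0 + 0.3·h(Critical) + 0.2·h(Severe) + 0.1·h(Healthy) + 0.2·1
h(Healthy) = 0.3·0 + 0.1·h(Critical) + 0.1·h(Severe) + 0.4·h(Healthy) + 0.1·1
Solving: h(Critical) = 0.6042, h(Severe) = 0.5208, h(Healthy) = 0.3542.
Starting from Healthy, the probability is 0.3542.

0.3542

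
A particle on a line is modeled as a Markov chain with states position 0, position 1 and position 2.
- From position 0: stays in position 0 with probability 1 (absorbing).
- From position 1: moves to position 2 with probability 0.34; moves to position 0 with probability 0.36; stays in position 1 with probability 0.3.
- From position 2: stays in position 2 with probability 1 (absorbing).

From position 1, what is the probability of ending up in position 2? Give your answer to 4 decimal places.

Let h(s) be the probability of absorption at position 2 starting from transient state s. Then h(position 2) = 1 and h(position 0) = 0. By first-step analysis:
h(position 1) = 0.36·0 + 0.3·h(position 1) + 0.34·1
Solving: h(position 1) = 0.4857.
Starting from position 1, the probability is 0.4857.

0.4857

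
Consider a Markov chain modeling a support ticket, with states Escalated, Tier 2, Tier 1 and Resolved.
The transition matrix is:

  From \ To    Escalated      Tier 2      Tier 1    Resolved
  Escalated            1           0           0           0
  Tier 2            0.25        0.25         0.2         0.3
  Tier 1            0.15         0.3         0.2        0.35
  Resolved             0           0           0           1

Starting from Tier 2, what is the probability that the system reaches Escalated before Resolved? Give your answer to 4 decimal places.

Let h(s) be the probability of absorption at Escalated starting from transient state s. Then h(Escalated) = 1 and h(Resolved) = 0. By first-step analysis:
h(Tier 2) = 0.25·1 + 0.25·h(Tier 2) + 0.2·h(Tier 1) + 0.3·0
h(Tier 1) = 0.15·1 + 0.3·h(Tier 2) + 0.2·h(Tier 1) + 0.35·0
Solving: h(Tier 2) = 0.4259, h(Tier 1) = 0.3472.
Starting from Tier 2, the probability is 0.4259.

0.4259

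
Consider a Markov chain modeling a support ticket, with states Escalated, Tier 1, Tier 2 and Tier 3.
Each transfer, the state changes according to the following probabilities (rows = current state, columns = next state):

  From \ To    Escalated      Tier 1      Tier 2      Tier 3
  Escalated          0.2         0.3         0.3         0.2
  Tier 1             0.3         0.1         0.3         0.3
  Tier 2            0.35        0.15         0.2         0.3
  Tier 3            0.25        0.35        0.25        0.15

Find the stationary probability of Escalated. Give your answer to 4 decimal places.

Let the stationary distribution be π with π = πP and π_1 + π_2 + π_3 + π_4 = 1.
π_1 = 0.2·π_1 + 0.3·π_2 + 0.35·π_3 + 0.25·π_4
π_2 = 0.3·π_1 + 0.1·π_2 + 0.15·π_3 + 0.35·π_4
π_3 = 0.3·π_1 + 0.3·π_2 + 0.2·π_3 + 0.25·π_4
Solving with the normalization constraint gives π = (0.2739, 0.2271, 0.2620, 0.2371).
So the stationary probability of Escalated is 0.2739.

0.2739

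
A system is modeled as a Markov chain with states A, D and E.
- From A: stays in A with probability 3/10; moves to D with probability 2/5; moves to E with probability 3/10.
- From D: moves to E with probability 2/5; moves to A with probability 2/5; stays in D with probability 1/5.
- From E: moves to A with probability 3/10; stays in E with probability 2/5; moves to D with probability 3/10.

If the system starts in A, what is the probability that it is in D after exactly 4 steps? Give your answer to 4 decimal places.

Propagate the distribution vector 4 steps from A.
After 0 steps: (1.0000, 0.0000, 0.0000)
After 1 step: (0.3000, 0.4000, 0.3000)
After 2 steps: (0.3400, 0.2900, 0.3700)
After 3 steps: (0.3290, 0.3050, 0.3660)
After 4 steps: (0.3305, 0.3024, 0.3671)
P(in D after 4 steps) = 0.3024

0.3024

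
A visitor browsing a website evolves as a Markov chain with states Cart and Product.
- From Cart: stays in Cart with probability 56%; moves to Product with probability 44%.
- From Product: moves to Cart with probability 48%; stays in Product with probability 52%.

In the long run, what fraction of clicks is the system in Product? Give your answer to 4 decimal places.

Let the stationary distribution be π with π = πP and π_1 + π_2 = 1.
π_1 = 0.56·π_1 + 0.48·π_2
Solving with the normalization constraint gives π = (0.5217, 0.4783).
So the stationary probability of Product is 0.4783.

0.4783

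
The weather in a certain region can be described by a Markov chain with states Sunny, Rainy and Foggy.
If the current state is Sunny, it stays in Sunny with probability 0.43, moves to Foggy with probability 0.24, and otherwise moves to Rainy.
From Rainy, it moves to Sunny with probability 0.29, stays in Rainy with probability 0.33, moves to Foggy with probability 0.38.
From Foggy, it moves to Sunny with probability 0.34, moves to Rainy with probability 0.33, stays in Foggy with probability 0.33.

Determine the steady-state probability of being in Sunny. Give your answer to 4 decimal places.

Let the stationary distribution be π with π = πP and π_1 + π_2 + π_3 = 1.
π_1 = 0.43·π_1 + 0.29·π_2 + 0.34·π_3
π_2 = 0.33·π_1 + 0.33·π_2 + 0.33·π_3
Solving with the normalization constraint gives π = (0.3555, 0.3300, 0.3145).
So the stationary probability of Sunny is 0.3555.

0.3555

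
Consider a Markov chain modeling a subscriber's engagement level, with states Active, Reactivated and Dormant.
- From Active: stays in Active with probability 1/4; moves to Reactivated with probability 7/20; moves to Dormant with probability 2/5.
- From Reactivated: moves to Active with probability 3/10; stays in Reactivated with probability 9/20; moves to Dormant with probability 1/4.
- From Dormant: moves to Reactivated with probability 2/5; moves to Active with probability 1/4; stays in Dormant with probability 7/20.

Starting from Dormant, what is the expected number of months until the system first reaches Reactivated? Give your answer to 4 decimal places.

2.5806

Let t(s) be the expected number of months to first reach Reactivated from state s, with t(Reactivated) = 0. Conditioning on the first month:
t(Active) = 1 + 0.25·t(Active) + 0.4·t(Dormant)
t(Dormant) = 1 + 0.25·t(Active) + 0.35·t(Dormant)
Solving: t(Active) = 2.7097, t(Dormant) = 2.5806.
Expected months from Dormant to Reactivated: 2.5806.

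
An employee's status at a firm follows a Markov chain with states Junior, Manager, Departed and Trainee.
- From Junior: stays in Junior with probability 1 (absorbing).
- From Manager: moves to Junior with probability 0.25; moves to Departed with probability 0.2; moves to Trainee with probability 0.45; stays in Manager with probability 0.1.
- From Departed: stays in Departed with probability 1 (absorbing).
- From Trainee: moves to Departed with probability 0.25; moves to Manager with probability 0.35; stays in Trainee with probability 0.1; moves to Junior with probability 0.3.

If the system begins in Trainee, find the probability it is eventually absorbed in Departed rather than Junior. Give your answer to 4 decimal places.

0.4521

Let h(s) be the probability of absorption at Departed starting from transient state s. Then h(Departed) = 1 and h(Junior) = 0. By first-step analysis:
h(Manager) = 0.25·0 + 0.1·h(Manager) + 0.2·1 + 0.45·h(Trainee)
h(Trainee) = 0.3·0 + 0.35·h(Manager) + 0.25·1 + 0.1·h(Trainee)
Solving: h(Manager) = 0.4483, h(Trainee) = 0.4521.
Starting from Trainee, the probability is 0.4521.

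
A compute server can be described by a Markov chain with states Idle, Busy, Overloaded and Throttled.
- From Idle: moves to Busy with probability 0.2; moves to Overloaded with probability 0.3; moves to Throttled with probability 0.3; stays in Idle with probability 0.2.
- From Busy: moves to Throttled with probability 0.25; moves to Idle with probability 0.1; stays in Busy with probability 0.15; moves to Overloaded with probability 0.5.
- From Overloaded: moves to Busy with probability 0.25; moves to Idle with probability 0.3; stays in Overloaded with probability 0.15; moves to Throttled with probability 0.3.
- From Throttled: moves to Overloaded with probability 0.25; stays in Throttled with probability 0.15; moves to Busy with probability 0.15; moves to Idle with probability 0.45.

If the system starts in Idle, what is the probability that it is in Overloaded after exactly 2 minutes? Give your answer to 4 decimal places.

Propagate the distribution vector 2 minutes from Idle.
After 0 minutes: (1.0000, 0.0000, 0.0000, 0.0000)
After 1 minute: (0.2000, 0.2000, 0.3000, 0.3000)
After 2 minutes: (0.2850, 0.1900, 0.2800, 0.2450)
P(in Overloaded after 2 minutes) = 0.2800

0.2800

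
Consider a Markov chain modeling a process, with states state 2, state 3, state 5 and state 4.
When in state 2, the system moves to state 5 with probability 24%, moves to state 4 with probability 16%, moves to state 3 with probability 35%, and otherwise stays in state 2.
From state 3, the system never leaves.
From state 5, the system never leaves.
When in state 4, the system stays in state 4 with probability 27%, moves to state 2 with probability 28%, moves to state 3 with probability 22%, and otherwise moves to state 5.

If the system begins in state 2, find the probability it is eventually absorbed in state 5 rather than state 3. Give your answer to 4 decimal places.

Let h(s) be the probability of absorption at state 5 starting from transient state s. Then h(state 5) = 1 and h(state 3) = 0. By first-step analysis:
h(state 2) = 0.25·h(state 2) + 0.35·0 + 0.24·1 + 0.16·h(state 4)
h(state 4) = 0.28·h(state 2) + 0.22·0 + 0.23·1 + 0.27·h(state 4)
Solving: h(state 2) = 0.4217, h(state 4) = 0.4768.
Starting from state 2, the probability is 0.4217.

0.4217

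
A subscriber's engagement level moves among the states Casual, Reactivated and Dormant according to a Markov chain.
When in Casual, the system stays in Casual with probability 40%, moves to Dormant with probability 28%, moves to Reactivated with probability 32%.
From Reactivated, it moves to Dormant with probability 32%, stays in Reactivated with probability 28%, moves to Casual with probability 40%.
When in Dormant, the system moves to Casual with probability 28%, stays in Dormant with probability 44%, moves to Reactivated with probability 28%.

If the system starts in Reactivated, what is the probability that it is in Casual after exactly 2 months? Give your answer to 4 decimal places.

0.3616

Sum over the intermediate state after 1 month:
P = P(Reactivated→Casual)·P(Casual→Casual) + P(Reactivated→Reactivated)·P(Reactivated→Casual) + P(Reactivated→Dormant)·P(Dormant→Casual)
  = 0.4×0.4 + 0.28×0.4 + 0.32×0.28
  = 0.1600 + 0.1120 + 0.0896 = 0.3616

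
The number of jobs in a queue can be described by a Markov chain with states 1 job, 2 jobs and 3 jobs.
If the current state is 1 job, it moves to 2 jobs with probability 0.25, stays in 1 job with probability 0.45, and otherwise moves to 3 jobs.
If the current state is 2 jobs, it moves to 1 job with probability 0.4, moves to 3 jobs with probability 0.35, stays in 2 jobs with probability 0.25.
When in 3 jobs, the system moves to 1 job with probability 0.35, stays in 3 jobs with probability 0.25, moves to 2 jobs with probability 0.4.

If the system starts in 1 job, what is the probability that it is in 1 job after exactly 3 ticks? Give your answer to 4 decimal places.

Propagate the distribution vector 3 ticks from 1 job.
After 0 ticks: (1.0000, 0.0000, 0.0000)
After 1 tick: (0.4500, 0.2500, 0.3000)
After 2 ticks: (0.4075, 0.2950, 0.2975)
After 3 ticks: (0.4055, 0.2946, 0.2999)
P(in 1 job after 3 ticks) = 0.4055

0.4055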